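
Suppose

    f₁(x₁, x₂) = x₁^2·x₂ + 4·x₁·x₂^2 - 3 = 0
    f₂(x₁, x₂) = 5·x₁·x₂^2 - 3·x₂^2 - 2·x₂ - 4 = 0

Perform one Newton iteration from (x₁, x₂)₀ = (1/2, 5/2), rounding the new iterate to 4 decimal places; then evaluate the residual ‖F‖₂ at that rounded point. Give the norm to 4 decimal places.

5.6711

At (1/2, 5/2): F = (10.1250, -12.1250).
Jacobian J = [[2·x₁·x₂ + 4·x₂^2, x₁^2 + 8·x₁·x₂], [5·x₂^2, 10·x₁·x₂ - 6·x₂ - 2]].
At the point, J = [[27.5000, 10.2500], [31.2500, -4.5000]] (det J = -444.0625).
Solving J·Δ = −F gives Δ = (0.1773, -1.4634).
Then the next iterate is (x₁, x₂)₁ = (0.6773, 1.0366).
Re-evaluating at (0.6773, 1.0366): F = (0.386668, -5.657890), so ‖F‖₂ = 5.6711.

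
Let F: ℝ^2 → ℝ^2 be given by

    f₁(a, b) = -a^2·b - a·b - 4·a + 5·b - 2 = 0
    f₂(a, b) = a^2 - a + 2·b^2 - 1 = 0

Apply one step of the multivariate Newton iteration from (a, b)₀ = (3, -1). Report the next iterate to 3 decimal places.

(-0.348, -3.435)

At (3, -1): F = (-7.000, 7.000).
Jacobian J = [[-2·a·b - b - 4, -a^2 - a + 5], [2·a - 1, 4·b]].
At the point, J = [[3.000, -7.000], [5.000, -4.000]] (det J = 23.000).
Solving J·Δ = −F gives Δ = (-3.348, -2.435).
Then the next iterate is (a, b)₁ = (-0.348, -3.435).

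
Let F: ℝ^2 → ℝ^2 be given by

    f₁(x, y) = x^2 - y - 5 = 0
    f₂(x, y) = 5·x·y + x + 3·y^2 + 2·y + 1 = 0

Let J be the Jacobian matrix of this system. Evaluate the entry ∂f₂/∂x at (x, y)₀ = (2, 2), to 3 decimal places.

∂f₂/∂x = 5·y + 1.
At (2, 2) this is 11.000.

11.000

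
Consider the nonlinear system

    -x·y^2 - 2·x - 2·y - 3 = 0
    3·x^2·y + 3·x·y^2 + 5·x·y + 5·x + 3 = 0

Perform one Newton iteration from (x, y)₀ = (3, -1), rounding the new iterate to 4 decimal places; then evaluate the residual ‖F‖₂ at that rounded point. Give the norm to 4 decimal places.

At (3, -1): F = (-10.0000, -15.0000).
Jacobian J = [[-y^2 - 2, -2·x·y - 2], [6·x·y + 3·y^2 + 5·y + 5, 3·x^2 + 6·x·y + 5·x]].
At the point, J = [[-3.0000, 4.0000], [-15.0000, 24.0000]] (det J = -12.0000).
Solving J·Δ = −F gives Δ = (-15.0000, -8.7500).
Then the next iterate is (x, y)₁ = (-12.0000, -9.7500).
Re-evaluating at (-12.0000, -9.7500): F = (1181.2500, -7106.2500), so ‖F‖₂ = 7203.7588.

7203.7588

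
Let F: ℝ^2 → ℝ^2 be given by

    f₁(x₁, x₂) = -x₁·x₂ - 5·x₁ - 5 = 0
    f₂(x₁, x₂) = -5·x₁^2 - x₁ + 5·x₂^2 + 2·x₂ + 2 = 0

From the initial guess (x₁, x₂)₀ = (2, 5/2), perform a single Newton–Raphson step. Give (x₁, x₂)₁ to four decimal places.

(-0.0757, 0.2837)

At (2, 5/2): F = (-20.0000, 16.2500).
Jacobian J = [[-x₂ - 5, -x₁], [-10·x₁ - 1, 10·x₂ + 2]].
At the point, J = [[-7.5000, -2.0000], [-21.0000, 27.0000]] (det J = -244.5000).
Solving J·Δ = −F gives Δ = (-2.0757, -2.2163).
Then the next iterate is (x₁, x₂)₁ = (-0.0757, 0.2837).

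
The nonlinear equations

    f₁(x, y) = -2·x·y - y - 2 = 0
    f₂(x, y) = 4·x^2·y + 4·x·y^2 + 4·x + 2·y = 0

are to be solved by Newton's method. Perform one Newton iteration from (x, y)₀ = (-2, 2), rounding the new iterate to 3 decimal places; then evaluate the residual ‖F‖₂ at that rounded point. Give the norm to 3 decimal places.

1.872

At (-2, 2): F = (4.000, -4.000).
Jacobian J = [[-2·y, -2·x - 1], [8·x·y + 4·y^2 + 4, 4·x^2 + 8·x·y + 2]].
At the point, J = [[-4.000, 3.000], [-12.000, -14.000]] (det J = 92.000).
Solving J·Δ = −F gives Δ = (0.478, -0.696).
Then the next iterate is (x, y)₁ = (-1.522, 1.304).
Re-evaluating at (-1.522, 1.304): F = (0.66538, -1.74935), so ‖F‖₂ = 1.872.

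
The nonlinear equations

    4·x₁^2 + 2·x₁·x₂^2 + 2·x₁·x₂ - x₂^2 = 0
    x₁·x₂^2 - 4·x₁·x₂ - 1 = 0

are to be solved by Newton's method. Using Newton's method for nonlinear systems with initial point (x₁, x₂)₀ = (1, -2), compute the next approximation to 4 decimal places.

At (1, -2): F = (4.0000, 11.0000).
Jacobian J = [[8·x₁ + 2·x₂^2 + 2·x₂, 4·x₁·x₂ + 2·x₁ - 2·x₂], [x₂^2 - 4·x₂, 2·x₁·x₂ - 4·x₁]].
At the point, J = [[12.0000, -2.0000], [12.0000, -8.0000]] (det J = -72.0000).
Solving J·Δ = −F gives Δ = (-0.1389, 1.1667).
Then the next iterate is (x₁, x₂)₁ = (0.8611, -0.8333).

(0.8611, -0.8333)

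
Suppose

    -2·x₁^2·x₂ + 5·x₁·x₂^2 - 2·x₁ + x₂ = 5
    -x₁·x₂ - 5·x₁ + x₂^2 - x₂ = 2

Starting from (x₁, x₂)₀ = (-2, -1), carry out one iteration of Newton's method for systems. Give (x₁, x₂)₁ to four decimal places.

(-0.2456, -0.0175)

At (-2, -1): F = (-4.0000, 8.0000).
Jacobian J = [[-4·x₁·x₂ + 5·x₂^2 - 2, -2·x₁^2 + 10·x₁·x₂ + 1], [-x₂ - 5, -x₁ + 2·x₂ - 1]].
At the point, J = [[-5.0000, 13.0000], [-4.0000, -1.0000]] (det J = 57.0000).
Solving J·Δ = −F gives Δ = (1.7544, 0.9825).
Then the next iterate is (x₁, x₂)₁ = (-0.2456, -0.0175).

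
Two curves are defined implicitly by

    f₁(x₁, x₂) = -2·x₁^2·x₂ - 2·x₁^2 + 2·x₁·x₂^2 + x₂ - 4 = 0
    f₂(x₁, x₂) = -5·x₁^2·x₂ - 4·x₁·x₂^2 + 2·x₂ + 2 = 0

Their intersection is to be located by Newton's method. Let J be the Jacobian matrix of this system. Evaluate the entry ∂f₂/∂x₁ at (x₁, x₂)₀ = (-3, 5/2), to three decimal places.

∂f₂/∂x₁ = -10·x₁·x₂ - 4·x₂^2.
At (-3, 5/2) this is 50.000.

50.000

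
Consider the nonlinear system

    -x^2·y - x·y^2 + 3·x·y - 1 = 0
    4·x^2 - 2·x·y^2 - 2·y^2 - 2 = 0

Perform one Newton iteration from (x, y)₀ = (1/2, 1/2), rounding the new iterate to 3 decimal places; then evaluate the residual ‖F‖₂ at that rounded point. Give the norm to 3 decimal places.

1.203

At (1/2, 1/2): F = (-0.500, -1.750).
Jacobian J = [[-2·x·y - y^2 + 3·y, -x^2 - 2·x·y + 3·x], [8·x - 2·y^2, -4·x·y - 4·y]].
At the point, J = [[0.750, 0.750], [3.500, -3.000]] (det J = -4.875).
Solving J·Δ = −F gives Δ = (0.577, 0.090).
Then the next iterate is (x, y)₁ = (1.077, 0.590).
Re-evaluating at (1.077, 0.590): F = (-0.15297, 1.19371), so ‖F‖₂ = 1.203.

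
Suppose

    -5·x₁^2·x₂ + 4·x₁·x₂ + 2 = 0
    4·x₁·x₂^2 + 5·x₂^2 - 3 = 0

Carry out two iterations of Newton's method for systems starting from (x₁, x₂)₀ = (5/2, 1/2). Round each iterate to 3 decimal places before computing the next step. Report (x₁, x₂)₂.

(1.379, 0.532)

At (5/2, 1/2): F = (-8.625, 0.750).
Jacobian J = [[-10·x₁·x₂ + 4·x₂, -5·x₁^2 + 4·x₁], [4·x₂^2, 8·x₁·x₂ + 10·x₂]].
At the point, J = [[-10.500, -21.250], [1.000, 15.000]] (det J = -136.250).
Solving J·Δ = −F gives Δ = (-0.833, 0.006).
Then the next iterate is (x₁, x₂)₁ = (1.667, 0.506).
Round to (1.667, 0.506) and repeat: F = (-1.65658, -0.01257), J = [[-6.41102, -7.22644], [1.02414, 11.80802]].
Δ = (-0.288, 0.026), so (x₁, x₂)₂ = (1.379, 0.532).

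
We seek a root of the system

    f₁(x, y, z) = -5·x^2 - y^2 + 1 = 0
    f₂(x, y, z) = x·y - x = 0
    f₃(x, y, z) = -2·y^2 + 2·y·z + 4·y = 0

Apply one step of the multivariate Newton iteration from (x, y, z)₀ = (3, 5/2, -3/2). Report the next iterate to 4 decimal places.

At (3, 5/2, -3/2): F = (-50.2500, 4.5000, -10.0000).
Jacobian J = [[-10·x, -2·y, 0], [y - 1, x, 0], [0, -4·y + 2·z + 4, 2·y]].
At the point, J = [[-30.0000, -5.0000, 0.0000], [1.5000, 3.0000, 0.0000], [0.0000, -9.0000, 5.0000]] (det J = -412.5000).
Solving J·Δ = −F gives Δ = (-1.5545, -0.7227, 0.6991).
Then the next iterate is (x, y, z)₁ = (1.4455, 1.7773, -0.8009).

(1.4455, 1.7773, -0.8009)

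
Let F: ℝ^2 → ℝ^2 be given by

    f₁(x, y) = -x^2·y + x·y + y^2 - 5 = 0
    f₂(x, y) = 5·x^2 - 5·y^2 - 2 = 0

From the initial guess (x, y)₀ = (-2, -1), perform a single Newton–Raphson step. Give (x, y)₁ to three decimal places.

At (-2, -1): F = (2.000, 13.000).
Jacobian J = [[-2·x·y + y, -x^2 + x + 2·y], [10·x, -10·y]].
At the point, J = [[-5.000, -8.000], [-20.000, 10.000]] (det J = -210.000).
Solving J·Δ = −F gives Δ = (0.590, -0.119).
Then the next iterate is (x, y)₁ = (-1.410, -1.119).

(-1.410, -1.119)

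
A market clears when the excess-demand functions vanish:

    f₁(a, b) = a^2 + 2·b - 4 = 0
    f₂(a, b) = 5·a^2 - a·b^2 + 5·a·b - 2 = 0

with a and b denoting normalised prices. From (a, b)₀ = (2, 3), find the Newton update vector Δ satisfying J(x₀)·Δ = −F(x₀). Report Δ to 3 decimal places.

(-1.200, -0.600)

At (2, 3): F = (6.000, 30.000).
Jacobian J = [[2·a, 2], [10·a - b^2 + 5·b, -2·a·b + 5·a]].
At the point, J = [[4.000, 2.000], [26.000, -2.000]] (det J = -60.000).
Solving J·Δ = −F gives Δ = (-1.200, -0.600).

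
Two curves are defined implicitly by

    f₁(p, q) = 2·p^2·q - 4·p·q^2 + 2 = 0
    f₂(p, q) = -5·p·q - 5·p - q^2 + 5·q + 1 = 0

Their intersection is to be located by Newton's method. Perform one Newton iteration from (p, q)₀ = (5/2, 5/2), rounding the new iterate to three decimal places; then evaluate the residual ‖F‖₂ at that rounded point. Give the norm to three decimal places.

At (5/2, 5/2): F = (-29.250, -36.500).
Jacobian J = [[4·p·q - 4·q^2, 2·p^2 - 8·p·q], [-5·q - 5, -5·p - 2·q + 5]].
At the point, J = [[0.000, -37.500], [-17.500, -12.500]] (det J = -656.250).
Solving J·Δ = −F gives Δ = (-1.529, -0.780).
Then the next iterate is (p, q)₁ = (0.971, 1.720).
Re-evaluating at (0.971, 1.720): F = (-6.24705, -6.564), so ‖F‖₂ = 9.062.

9.062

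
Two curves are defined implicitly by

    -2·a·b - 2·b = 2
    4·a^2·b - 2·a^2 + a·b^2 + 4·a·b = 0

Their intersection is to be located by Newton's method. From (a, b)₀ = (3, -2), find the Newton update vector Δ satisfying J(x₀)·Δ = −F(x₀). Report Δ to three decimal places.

At (3, -2): F = (14.000, -102.000).
Jacobian J = [[-2·b, -2·a - 2], [8·a·b - 4·a + b^2 + 4·b, 4·a^2 + 2·a·b + 4·a]].
At the point, J = [[4.000, -8.000], [-64.000, 36.000]] (det J = -368.000).
Solving J·Δ = −F gives Δ = (-0.848, 1.326).

(-0.848, 1.326)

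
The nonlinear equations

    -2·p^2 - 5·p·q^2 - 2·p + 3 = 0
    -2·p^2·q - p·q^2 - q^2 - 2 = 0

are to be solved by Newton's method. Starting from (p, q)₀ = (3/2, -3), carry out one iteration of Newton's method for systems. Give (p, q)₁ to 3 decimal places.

(1.229, -1.720)

At (3/2, -3): F = (-72.000, -11.000).
Jacobian J = [[-4·p - 5·q^2 - 2, -10·p·q], [-4·p·q - q^2, -2·p^2 - 2·p·q - 2·q]].
At the point, J = [[-53.000, 45.000], [9.000, 10.500]] (det J = -961.500).
Solving J·Δ = −F gives Δ = (-0.271, 1.280).
Then the next iterate is (p, q)₁ = (1.229, -1.720).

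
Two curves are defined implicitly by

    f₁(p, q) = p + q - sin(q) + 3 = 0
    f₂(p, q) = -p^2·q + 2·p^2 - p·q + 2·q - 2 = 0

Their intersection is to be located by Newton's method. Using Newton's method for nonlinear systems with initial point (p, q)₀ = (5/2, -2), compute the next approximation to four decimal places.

(0.8182, -3.9260)

At (5/2, -2): F = (4.409297, 24.0000).
Jacobian J = [[1, -cos(q) + 1], [-2·p·q + 4·p - q, -p^2 - p + 2]].
At the point, J = [[1.0000, 1.416147], [22.0000, -6.7500]] (det J = -37.905230).
Solving J·Δ = −F gives Δ = (-1.6818, -1.9260).
Then the next iterate is (p, q)₁ = (0.8182, -3.9260).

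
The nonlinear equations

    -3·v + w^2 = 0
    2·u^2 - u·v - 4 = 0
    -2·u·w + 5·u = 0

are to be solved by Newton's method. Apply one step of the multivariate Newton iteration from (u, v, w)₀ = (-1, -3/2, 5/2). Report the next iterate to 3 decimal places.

At (-1, -3/2, 5/2): F = (10.750, -3.500, 0.000).
Jacobian J = [[0, -3, 2·w], [4·u - v, -u, 0], [-2·w + 5, 0, -2·u]].
At the point, J = [[0.000, -3.000, 5.000], [-2.500, 1.000, 0.000], [0.000, 0.000, 2.000]] (det J = -15.000).
Solving J·Δ = −F gives Δ = (0.033, 3.583, 0.000).
Then the next iterate is (u, v, w)₁ = (-0.967, 2.083, 2.500).

(-0.967, 2.083, 2.500)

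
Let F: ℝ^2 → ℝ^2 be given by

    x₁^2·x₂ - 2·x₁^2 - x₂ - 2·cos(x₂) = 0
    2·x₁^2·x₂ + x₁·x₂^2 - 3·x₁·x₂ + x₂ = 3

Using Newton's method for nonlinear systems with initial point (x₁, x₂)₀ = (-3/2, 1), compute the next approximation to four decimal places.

(-0.4554, 1.4081)

At (-3/2, 1): F = (-4.330605, 5.5000).
Jacobian J = [[2·x₁·x₂ - 4·x₁, x₁^2 + 2·sin(x₂) - 1], [4·x₁·x₂ + x₂^2 - 3·x₂, 2·x₁^2 + 2·x₁·x₂ - 3·x₁ + 1]].
At the point, J = [[3.0000, 2.932942], [-8.0000, 7.0000]] (det J = 44.463536).
Solving J·Δ = −F gives Δ = (1.0446, 0.4081).
Then the next iterate is (x₁, x₂)₁ = (-0.4554, 1.4081).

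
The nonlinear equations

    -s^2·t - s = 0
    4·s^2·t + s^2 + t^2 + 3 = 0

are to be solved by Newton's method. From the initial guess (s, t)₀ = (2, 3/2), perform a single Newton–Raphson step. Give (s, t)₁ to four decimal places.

(1.0952, 1.0833)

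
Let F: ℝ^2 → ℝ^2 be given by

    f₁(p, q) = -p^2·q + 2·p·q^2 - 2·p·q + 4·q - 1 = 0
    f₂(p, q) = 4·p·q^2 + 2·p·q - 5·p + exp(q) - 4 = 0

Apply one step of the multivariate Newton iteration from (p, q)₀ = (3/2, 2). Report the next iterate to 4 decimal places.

(1.5609, 1.2206)

At (3/2, 2): F = (8.5000, 25.889056).
Jacobian J = [[-2·p·q + 2·q^2 - 2·q, -p^2 + 4·p·q - 2·p + 4], [4·q^2 + 2·q - 5, 8·p·q + 2·p + exp(q)]].
At the point, J = [[-2.0000, 10.7500], [15.0000, 34.389056]] (det J = -230.028112).
Solving J·Δ = −F gives Δ = (0.0609, -0.7794).
Then the next iterate is (p, q)₁ = (1.5609, 1.2206).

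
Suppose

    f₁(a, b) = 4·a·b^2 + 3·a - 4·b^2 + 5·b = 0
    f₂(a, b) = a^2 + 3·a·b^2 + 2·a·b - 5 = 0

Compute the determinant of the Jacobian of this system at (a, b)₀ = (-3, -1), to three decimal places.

269.000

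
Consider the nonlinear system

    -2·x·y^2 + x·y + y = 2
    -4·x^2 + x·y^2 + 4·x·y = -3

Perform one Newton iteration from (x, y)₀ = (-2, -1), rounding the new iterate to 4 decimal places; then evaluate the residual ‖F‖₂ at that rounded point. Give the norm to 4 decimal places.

1.3017

At (-2, -1): F = (3.0000, -7.0000).
Jacobian J = [[-2·y^2 + y, -4·x·y + x + 1], [-8·x + y^2 + 4·y, 2·x·y + 4·x]].
At the point, J = [[-3.0000, -9.0000], [13.0000, -4.0000]] (det J = 129.0000).
Solving J·Δ = −F gives Δ = (0.5814, 0.1395).
Then the next iterate is (x, y)₁ = (-1.4186, -0.8605).
Re-evaluating at (-1.4186, -0.8605): F = (0.461039, -1.217300), so ‖F‖₂ = 1.3017.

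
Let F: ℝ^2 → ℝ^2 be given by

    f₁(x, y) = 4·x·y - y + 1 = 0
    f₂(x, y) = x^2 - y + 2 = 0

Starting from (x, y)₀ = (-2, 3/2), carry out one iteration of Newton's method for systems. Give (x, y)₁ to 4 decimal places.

At (-2, 3/2): F = (-12.5000, 4.5000).
Jacobian J = [[4·y, 4·x - 1], [2·x, -1]].
At the point, J = [[6.0000, -9.0000], [-4.0000, -1.0000]] (det J = -42.0000).
Solving J·Δ = −F gives Δ = (1.2619, -0.5476).
Then the next iterate is (x, y)₁ = (-0.7381, 0.9524).

(-0.7381, 0.9524)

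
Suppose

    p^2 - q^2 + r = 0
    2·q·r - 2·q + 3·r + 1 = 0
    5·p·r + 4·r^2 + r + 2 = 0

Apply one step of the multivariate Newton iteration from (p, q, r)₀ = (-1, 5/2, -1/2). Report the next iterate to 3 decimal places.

At (-1, 5/2, -1/2): F = (-5.750, -8.000, 5.000).
Jacobian J = [[2·p, -2·q, 1], [0, 2·r - 2, 2·q + 3], [5·r, 0, 5·p + 8·r + 1]].
At the point, J = [[-2.000, -5.000, 1.000], [0.000, -3.000, 8.000], [-2.500, 0.000, -8.000]] (det J = 44.500).
Solving J·Δ = −F gives Δ = (0.067, -1.056, 0.604).
Then the next iterate is (p, q, r)₁ = (-0.933, 1.444, 0.104).

(-0.933, 1.444, 0.104)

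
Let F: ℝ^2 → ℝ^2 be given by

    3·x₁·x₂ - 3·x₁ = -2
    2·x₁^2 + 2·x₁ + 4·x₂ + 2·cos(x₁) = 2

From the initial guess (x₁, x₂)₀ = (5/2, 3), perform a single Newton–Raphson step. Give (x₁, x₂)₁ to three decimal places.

(0.286, 2.504)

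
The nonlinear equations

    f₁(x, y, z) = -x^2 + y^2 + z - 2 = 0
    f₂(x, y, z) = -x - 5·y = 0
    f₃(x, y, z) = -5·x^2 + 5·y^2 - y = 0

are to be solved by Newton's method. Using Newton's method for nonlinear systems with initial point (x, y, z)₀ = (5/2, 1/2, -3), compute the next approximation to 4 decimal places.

(1.1628, -0.2326, 2.0465)

At (5/2, 1/2, -3): F = (-11.0000, -5.0000, -30.5000).
Jacobian J = [[-2·x, 2·y, 1], [-1, -5, 0], [-10·x, 10·y - 1, 0]].
At the point, J = [[-5.0000, 1.0000, 1.0000], [-1.0000, -5.0000, 0.0000], [-25.0000, 4.0000, 0.0000]] (det J = -129.0000).
Solving J·Δ = −F gives Δ = (-1.3372, -0.7326, 5.0465).
Then the next iterate is (x, y, z)₁ = (1.1628, -0.2326, 2.0465).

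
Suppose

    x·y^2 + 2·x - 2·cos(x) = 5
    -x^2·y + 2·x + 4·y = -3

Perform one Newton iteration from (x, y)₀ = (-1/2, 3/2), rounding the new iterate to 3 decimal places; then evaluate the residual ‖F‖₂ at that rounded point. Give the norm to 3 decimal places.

At (-1/2, 3/2): F = (-8.88017, 7.625).
Jacobian J = [[y^2 + 2·sin(x) + 2, 2·x·y], [-2·x·y + 2, -x^2 + 4]].
At the point, J = [[3.29115, -1.500], [3.500, 3.750]] (det J = 17.59181).
Solving J·Δ = −F gives Δ = (1.243, -3.193).
Then the next iterate is (x, y)₁ = (0.743, -1.693).
Re-evaluating at (0.743, -1.693): F = (-2.85726, -1.35138), so ‖F‖₂ = 3.161.

3.161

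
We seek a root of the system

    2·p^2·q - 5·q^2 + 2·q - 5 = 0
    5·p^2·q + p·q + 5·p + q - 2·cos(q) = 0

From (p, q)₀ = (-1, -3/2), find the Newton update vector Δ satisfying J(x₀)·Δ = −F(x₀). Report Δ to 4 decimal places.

(0.5198, 1.0069)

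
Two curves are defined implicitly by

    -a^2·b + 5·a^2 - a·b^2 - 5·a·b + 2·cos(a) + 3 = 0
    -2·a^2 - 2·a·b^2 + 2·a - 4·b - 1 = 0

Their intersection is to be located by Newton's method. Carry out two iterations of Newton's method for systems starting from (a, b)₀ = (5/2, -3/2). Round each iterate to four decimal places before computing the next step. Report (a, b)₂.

At (5/2, -3/2): F = (55.147713, -13.7500).
Jacobian J = [[-2·a·b + 10·a - b^2 - 5·b - 2·sin(a), -a^2 - 2·a·b - 5·a], [-4·a - 2·b^2 + 2, -4·a·b - 4]].
At the point, J = [[36.553056, -11.2500], [-12.5000, 11.0000]] (det J = 261.458613).
Solving J·Δ = −F gives Δ = (-1.7285, -0.7142).
Then the next iterate is (a, b)₁ = (0.7715, -2.2142).
Round to (0.7715, -2.2142) and repeat: F = (13.486569, 0.644538), J = [[15.905406, -1.036202], [-10.891363, 2.833021]].
Δ = (-1.1510, -4.6526), so (a, b)₂ = (-0.3795, -6.8668).

(-0.3795, -6.8668)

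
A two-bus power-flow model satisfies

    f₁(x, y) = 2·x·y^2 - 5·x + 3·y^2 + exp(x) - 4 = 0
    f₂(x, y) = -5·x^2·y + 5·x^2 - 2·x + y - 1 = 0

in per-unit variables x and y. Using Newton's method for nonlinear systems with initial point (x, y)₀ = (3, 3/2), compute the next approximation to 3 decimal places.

(2.546, 1.039)

At (3, 3/2): F = (21.33554, -28.000).
Jacobian J = [[2·y^2 + exp(x) - 5, 4·x·y + 6·y], [-10·x·y + 10·x - 2, -5·x^2 + 1]].
At the point, J = [[19.58554, 27.000], [-17.000, -44.000]] (det J = -402.76362).
Solving J·Δ = −F gives Δ = (-0.454, -0.461).
Then the next iterate is (x, y)₁ = (2.546, 1.039).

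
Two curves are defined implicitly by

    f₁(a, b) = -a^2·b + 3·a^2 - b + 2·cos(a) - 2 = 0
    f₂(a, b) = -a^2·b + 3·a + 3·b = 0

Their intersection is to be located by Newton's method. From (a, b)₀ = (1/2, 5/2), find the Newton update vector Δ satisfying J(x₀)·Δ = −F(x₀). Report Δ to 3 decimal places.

(5.126, -3.977)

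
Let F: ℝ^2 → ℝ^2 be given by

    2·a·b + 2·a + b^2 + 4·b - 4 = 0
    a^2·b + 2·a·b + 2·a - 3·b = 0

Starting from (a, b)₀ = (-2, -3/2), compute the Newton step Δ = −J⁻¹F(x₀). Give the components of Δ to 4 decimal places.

(-1.0417, -1.5694)

At (-2, -3/2): F = (-5.7500, 0.5000).
Jacobian J = [[2·b + 2, 2·a + 2·b + 4], [2·a·b + 2·b + 2, a^2 + 2·a - 3]].
At the point, J = [[-1.0000, -3.0000], [5.0000, -3.0000]] (det J = 18.0000).
Solving J·Δ = −F gives Δ = (-1.0417, -1.5694).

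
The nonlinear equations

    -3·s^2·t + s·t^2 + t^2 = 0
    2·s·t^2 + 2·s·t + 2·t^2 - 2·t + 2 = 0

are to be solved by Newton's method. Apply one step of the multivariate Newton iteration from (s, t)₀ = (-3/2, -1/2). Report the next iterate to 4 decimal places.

(-2.4775, 0.6847)

At (-3/2, -1/2): F = (3.2500, 4.2500).
Jacobian J = [[-6·s·t + t^2, -3·s^2 + 2·s·t + 2·t], [2·t^2 + 2·t, 4·s·t + 2·s + 4·t - 2]].
At the point, J = [[-4.2500, -6.2500], [-0.5000, -4.0000]] (det J = 13.8750).
Solving J·Δ = −F gives Δ = (-0.9775, 1.1847).
Then the next iterate is (s, t)₁ = (-2.4775, 0.6847).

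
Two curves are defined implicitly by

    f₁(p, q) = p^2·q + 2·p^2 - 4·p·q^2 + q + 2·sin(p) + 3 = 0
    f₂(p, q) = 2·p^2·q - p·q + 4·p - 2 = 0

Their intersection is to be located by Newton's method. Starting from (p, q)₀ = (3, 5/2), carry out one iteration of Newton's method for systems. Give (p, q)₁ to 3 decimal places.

At (3, 5/2): F = (-28.71776, 47.500).
Jacobian J = [[2·p·q + 4·p - 4·q^2 + 2·cos(p), p^2 - 8·p·q + 1], [4·p·q - q + 4, 2·p^2 - p]].
At the point, J = [[0.02002, -50.000], [31.500, 15.000]] (det J = 1575.30023).
Solving J·Δ = −F gives Δ = (-1.234, -0.575).
Then the next iterate is (p, q)₁ = (1.766, 1.925).

(1.766, 1.925)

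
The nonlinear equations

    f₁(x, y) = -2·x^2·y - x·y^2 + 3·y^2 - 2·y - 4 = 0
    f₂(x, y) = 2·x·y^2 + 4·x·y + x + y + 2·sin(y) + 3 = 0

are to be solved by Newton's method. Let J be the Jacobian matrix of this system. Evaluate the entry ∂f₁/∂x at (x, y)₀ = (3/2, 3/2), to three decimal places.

-11.250

∂f₁/∂x = -4·x·y - y^2.
At (3/2, 3/2) this is -11.250.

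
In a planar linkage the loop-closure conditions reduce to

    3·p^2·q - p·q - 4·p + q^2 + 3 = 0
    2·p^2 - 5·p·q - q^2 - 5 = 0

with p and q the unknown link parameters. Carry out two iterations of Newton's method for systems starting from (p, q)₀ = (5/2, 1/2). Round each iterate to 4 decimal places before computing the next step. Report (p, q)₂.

(2.2649, 0.4468)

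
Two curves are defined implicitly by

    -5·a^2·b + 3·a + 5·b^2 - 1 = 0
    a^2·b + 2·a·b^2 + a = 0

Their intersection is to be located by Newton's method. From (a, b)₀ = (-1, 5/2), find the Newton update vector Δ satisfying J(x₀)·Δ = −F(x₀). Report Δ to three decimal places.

At (-1, 5/2): F = (14.750, -11.000).
Jacobian J = [[-10·a·b + 3, -5·a^2 + 10·b], [2·a·b + 2·b^2 + 1, a^2 + 4·a·b]].
At the point, J = [[28.000, 20.000], [8.500, -9.000]] (det J = -422.000).
Solving J·Δ = −F gives Δ = (0.207, -1.027).

(0.207, -1.027)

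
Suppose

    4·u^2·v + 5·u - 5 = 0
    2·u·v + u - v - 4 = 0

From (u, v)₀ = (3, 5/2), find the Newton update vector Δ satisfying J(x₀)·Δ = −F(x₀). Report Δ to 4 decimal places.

At (3, 5/2): F = (100.0000, 11.5000).
Jacobian J = [[8·u·v + 5, 4·u^2], [2·v + 1, 2·u - 1]].
At the point, J = [[65.0000, 36.0000], [6.0000, 5.0000]] (det J = 109.0000).
Solving J·Δ = −F gives Δ = (-0.7890, -1.3532).

(-0.7890, -1.3532)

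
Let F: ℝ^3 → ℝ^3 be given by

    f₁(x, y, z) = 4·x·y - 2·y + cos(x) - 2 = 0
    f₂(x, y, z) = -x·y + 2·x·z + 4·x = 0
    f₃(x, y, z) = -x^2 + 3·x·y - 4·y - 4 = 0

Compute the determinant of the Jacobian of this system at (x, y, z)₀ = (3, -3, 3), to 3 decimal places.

J = [[4·y - sin(x), 4·x - 2, 0], [-y + 2·z + 4, -x, 2·x], [-2·x + 3·y, 3·x - 4, 0]].
At the point, J = [[-12.14112, 10.000, 0.000], [13.000, -3.000, 6.000], [-15.000, 5.000, 0.000]].
det J = -535.766.

-535.766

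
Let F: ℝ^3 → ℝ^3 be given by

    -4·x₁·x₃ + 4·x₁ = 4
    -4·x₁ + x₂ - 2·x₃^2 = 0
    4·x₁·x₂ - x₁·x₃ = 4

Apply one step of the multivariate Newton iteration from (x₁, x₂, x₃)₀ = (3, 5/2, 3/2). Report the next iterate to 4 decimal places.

At (3, 5/2, 3/2): F = (-10.0000, -14.0000, 21.5000).
Jacobian J = [[-4·x₃ + 4, 0, -4·x₁], [-4, 1, -4·x₃], [4·x₂ - x₃, 4·x₁, -x₁]].
At the point, J = [[-2.0000, 0.0000, -12.0000], [-4.0000, 1.0000, -6.0000], [8.5000, 12.0000, -3.0000]] (det J = 540.0000).
Solving J·Δ = −F gives Δ = (-2.9333, 0.2000, -0.3444).
Then the next iterate is (x₁, x₂, x₃)₁ = (0.0667, 2.7000, 1.1556).

(0.0667, 2.7000, 1.1556)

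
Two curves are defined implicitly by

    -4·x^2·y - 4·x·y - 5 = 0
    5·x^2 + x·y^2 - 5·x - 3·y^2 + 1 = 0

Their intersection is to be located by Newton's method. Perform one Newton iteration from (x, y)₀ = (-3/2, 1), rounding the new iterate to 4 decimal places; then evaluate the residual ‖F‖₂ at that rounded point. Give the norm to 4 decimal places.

5.5406

At (-3/2, 1): F = (-8.0000, 15.2500).
Jacobian J = [[-8·x·y - 4·y, -4·x^2 - 4·x], [10·x + y^2 - 5, 2·x·y - 6·y]].
At the point, J = [[8.0000, -3.0000], [-19.0000, -9.0000]] (det J = -129.0000).
Solving J·Δ = −F gives Δ = (0.9128, -0.2326).
Then the next iterate is (x, y)₁ = (-0.5872, 0.7674).
Re-evaluating at (-0.5872, 0.7674): F = (-4.255941, 3.547507), so ‖F‖₂ = 5.5406.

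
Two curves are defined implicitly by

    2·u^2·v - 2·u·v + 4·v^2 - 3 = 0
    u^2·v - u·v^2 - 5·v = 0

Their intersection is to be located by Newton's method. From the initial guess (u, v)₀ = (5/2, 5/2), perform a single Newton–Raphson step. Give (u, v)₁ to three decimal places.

(2.211, 1.228)

At (5/2, 5/2): F = (40.750, -12.500).
Jacobian J = [[4·u·v - 2·v, 2·u^2 - 2·u + 8·v], [2·u·v - v^2, u^2 - 2·u·v - 5]].
At the point, J = [[20.000, 27.500], [6.250, -11.250]] (det J = -396.875).
Solving J·Δ = −F gives Δ = (-0.289, -1.272).
Then the next iterate is (u, v)₁ = (2.211, 1.228).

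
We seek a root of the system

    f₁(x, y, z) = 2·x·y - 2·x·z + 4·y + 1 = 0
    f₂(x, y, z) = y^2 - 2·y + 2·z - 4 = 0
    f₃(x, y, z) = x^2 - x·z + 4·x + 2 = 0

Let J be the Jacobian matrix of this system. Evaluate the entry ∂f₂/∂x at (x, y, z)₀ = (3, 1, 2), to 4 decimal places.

∂f₂/∂x = 0.
At (3, 1, 2) this is 0.0000.

0.0000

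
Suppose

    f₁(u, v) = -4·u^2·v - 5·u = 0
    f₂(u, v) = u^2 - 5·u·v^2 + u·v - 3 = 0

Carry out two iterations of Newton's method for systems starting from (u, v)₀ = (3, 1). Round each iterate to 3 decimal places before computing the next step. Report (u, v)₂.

(0.873, 0.230)

At (3, 1): F = (-51.000, -6.000).
Jacobian J = [[-8·u·v - 5, -4·u^2], [2·u - 5·v^2 + v, -10·u·v + u]].
At the point, J = [[-29.000, -36.000], [2.000, -27.000]] (det J = 855.000).
Solving J·Δ = −F gives Δ = (-1.358, -0.323).
Then the next iterate is (u, v)₁ = (1.642, 0.677).
Round to (1.642, 0.677) and repeat: F = (-15.51121, -2.95508), J = [[-13.89307, -10.78466], [1.66935, -9.47434]].
Δ = (-0.769, -0.447), so (u, v)₂ = (0.873, 0.230).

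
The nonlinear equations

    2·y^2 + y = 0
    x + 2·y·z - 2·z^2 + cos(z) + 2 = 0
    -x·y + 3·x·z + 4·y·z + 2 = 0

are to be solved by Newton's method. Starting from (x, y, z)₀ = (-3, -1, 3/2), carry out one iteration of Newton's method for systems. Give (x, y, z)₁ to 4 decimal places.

At (-3, -1, 3/2): F = (1.0000, -8.429263, -20.5000).
Jacobian J = [[0, 4·y + 1, 0], [1, 2·z, 2·y - 4·z - sin(z)], [-y + 3·z, -x + 4·z, 3·x + 4·y]].
At the point, J = [[0.0000, -3.0000, 0.0000], [1.0000, 3.0000, -8.997495], [5.5000, 9.0000, -13.0000]] (det J = 109.458667).
Solving J·Δ = −F gives Δ = (1.6685, 0.3333, -0.6403).
Then the next iterate is (x, y, z)₁ = (-1.3315, -0.6667, 0.8597).

(-1.3315, -0.6667, 0.8597)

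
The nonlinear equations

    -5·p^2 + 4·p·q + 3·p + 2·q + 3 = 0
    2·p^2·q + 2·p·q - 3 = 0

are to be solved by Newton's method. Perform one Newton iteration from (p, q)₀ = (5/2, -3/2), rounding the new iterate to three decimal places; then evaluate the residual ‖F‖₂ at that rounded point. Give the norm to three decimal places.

13.161

At (5/2, -3/2): F = (-38.750, -29.250).
Jacobian J = [[-10·p + 4·q + 3, 4·p + 2], [4·p·q + 2·q, 2·p^2 + 2·p]].
At the point, J = [[-28.000, 12.000], [-18.000, 17.500]] (det J = -274.000).
Solving J·Δ = −F gives Δ = (-1.194, 0.443).
Then the next iterate is (p, q)₁ = (1.306, -1.057).
Re-evaluating at (1.306, -1.057): F = (-9.24595, -9.36660), so ‖F‖₂ = 13.161.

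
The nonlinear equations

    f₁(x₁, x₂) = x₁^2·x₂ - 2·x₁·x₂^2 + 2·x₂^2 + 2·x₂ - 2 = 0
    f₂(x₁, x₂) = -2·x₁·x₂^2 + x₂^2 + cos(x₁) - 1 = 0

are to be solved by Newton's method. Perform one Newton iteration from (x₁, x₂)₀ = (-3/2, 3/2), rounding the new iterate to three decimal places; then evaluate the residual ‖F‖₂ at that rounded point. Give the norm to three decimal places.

At (-3/2, 3/2): F = (15.625, 8.07074).
Jacobian J = [[2·x₁·x₂ - 2·x₂^2, x₁^2 - 4·x₁·x₂ + 4·x₂ + 2], [-2·x₂^2 - sin(x₁), -4·x₁·x₂ + 2·x₂]].
At the point, J = [[-9.000, 19.250], [-3.50251, 12.000]] (det J = -40.57678).
Solving J·Δ = −F gives Δ = (0.792, -0.441).
Then the next iterate is (x₁, x₂)₁ = (-0.708, 1.059).
Re-evaluating at (-0.708, 1.059): F = (4.47982, 2.46916), so ‖F‖₂ = 5.115.

5.115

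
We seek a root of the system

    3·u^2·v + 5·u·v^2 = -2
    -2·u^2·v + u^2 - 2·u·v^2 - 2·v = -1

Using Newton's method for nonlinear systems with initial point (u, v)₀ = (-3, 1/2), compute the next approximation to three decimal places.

(-1.406, 0.550)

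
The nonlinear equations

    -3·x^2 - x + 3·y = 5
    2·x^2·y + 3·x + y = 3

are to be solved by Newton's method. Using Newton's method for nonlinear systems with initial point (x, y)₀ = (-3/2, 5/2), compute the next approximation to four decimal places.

(-1.0766, 2.2875)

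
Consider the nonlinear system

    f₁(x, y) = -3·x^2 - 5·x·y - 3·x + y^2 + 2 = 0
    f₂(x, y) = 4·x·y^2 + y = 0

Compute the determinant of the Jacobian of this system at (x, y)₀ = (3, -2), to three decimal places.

J = [[-6·x - 5·y - 3, -5·x + 2·y], [4·y^2, 8·x·y + 1]].
At the point, J = [[-11.000, -19.000], [16.000, -47.000]].
det J = 821.000.

821.000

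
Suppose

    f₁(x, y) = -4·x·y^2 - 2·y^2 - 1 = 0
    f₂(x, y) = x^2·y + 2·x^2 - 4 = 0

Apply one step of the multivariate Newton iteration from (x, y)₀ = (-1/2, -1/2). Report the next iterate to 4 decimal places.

At (-1/2, -1/2): F = (-1.0000, -3.6250).
Jacobian J = [[-4·y^2, -8·x·y - 4·y], [2·x·y + 4·x, x^2]].
At the point, J = [[-1.0000, 0.0000], [-1.5000, 0.2500]] (det J = -0.2500).
Solving J·Δ = −F gives Δ = (-1.0000, 8.5000).
Then the next iterate is (x, y)₁ = (-1.5000, 8.0000).

(-1.5000, 8.0000)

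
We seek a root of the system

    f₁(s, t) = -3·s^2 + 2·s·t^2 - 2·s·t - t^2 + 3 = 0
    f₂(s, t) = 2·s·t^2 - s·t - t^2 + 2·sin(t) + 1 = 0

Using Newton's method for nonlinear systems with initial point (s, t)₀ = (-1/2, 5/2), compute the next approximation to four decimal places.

At (-1/2, 5/2): F = (-7.7500, -9.053056).
Jacobian J = [[-6·s + 2·t^2 - 2·t, 4·s·t - 2·s - 2·t], [2·t^2 - t, 4·s·t - s - 2·t + 2·cos(t)]].
At the point, J = [[10.5000, -9.0000], [10.0000, -11.102287]] (det J = -26.574016).
Solving J·Δ = −F gives Δ = (0.1718, -0.6607).
Then the next iterate is (s, t)₁ = (-0.3282, 1.8393).

(-0.3282, 1.8393)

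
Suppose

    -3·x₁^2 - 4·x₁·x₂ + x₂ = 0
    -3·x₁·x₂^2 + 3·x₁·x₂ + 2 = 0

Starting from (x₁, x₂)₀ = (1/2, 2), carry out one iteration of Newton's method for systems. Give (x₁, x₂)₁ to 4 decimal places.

(0.2385, 2.1264)

At (1/2, 2): F = (-2.7500, -1.0000).
Jacobian J = [[-6·x₁ - 4·x₂, -4·x₁ + 1], [-3·x₂^2 + 3·x₂, -6·x₁·x₂ + 3·x₁]].
At the point, J = [[-11.0000, -1.0000], [-6.0000, -4.5000]] (det J = 43.5000).
Solving J·Δ = −F gives Δ = (-0.2615, 0.1264).
Then the next iterate is (x₁, x₂)₁ = (0.2385, 2.1264).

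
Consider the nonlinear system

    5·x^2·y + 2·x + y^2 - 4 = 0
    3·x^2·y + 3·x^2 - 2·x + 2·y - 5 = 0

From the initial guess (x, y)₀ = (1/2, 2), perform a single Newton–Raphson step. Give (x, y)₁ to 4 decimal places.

(2.7167, -3.7333)

At (1/2, 2): F = (3.5000, 0.2500).
Jacobian J = [[10·x·y + 2, 5·x^2 + 2·y], [6·x·y + 6·x - 2, 3·x^2 + 2]].
At the point, J = [[12.0000, 5.2500], [7.0000, 2.7500]] (det J = -3.7500).
Solving J·Δ = −F gives Δ = (2.2167, -5.7333).
Then the next iterate is (x, y)₁ = (2.7167, -3.7333).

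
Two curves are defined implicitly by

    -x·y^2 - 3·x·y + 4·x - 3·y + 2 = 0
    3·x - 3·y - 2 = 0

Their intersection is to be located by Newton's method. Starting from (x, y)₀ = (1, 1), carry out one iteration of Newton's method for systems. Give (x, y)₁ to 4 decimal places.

(1.5417, 0.8750)

At (1, 1): F = (-1.0000, -2.0000).
Jacobian J = [[-y^2 - 3·y + 4, -2·x·y - 3·x - 3], [3, -3]].
At the point, J = [[0.0000, -8.0000], [3.0000, -3.0000]] (det J = 24.0000).
Solving J·Δ = −F gives Δ = (0.5417, -0.1250).
Then the next iterate is (x, y)₁ = (1.5417, 0.8750).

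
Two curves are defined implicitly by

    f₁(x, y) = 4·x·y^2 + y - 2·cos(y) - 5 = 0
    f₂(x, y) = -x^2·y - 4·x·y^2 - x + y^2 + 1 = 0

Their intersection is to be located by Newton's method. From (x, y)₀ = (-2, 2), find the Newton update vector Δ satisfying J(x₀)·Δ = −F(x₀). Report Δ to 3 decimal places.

At (-2, 2): F = (-34.16771, 31.000).
Jacobian J = [[4·y^2, 8·x·y + 2·sin(y) + 1], [-2·x·y - 4·y^2 - 1, -x^2 - 8·x·y + 2·y]].
At the point, J = [[16.000, -29.18141], [-9.000, 32.000]] (det J = 249.36735).
Solving J·Δ = −F gives Δ = (0.757, -0.756).

(0.757, -0.756)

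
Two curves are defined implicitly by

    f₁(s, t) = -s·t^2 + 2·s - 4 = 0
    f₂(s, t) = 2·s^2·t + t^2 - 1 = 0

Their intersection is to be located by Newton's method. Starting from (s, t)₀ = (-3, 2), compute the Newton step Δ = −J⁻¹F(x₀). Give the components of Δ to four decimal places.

(1.7377, 0.1230)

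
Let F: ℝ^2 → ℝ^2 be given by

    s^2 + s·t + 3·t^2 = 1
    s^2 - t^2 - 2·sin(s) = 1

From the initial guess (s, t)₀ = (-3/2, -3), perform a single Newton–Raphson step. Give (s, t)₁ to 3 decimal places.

(-0.633, -1.587)

At (-3/2, -3): F = (32.750, -5.75501).
Jacobian J = [[2·s + t, s + 6·t], [2·s - 2·cos(s), -2·t]].
At the point, J = [[-6.000, -19.500], [-3.14147, 6.000]] (det J = -97.25875).
Solving J·Δ = −F gives Δ = (0.867, 1.413).
Then the next iterate is (s, t)₁ = (-0.633, -1.587).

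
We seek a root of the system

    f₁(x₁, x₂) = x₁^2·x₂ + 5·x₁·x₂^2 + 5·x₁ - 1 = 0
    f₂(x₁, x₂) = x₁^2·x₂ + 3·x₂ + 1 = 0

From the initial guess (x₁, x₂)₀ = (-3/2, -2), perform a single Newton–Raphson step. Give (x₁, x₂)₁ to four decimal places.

At (-3/2, -2): F = (-43.0000, -9.5000).
Jacobian J = [[2·x₁·x₂ + 5·x₂^2 + 5, x₁^2 + 10·x₁·x₂], [2·x₁·x₂, x₁^2 + 3]].
At the point, J = [[31.0000, 32.2500], [6.0000, 5.2500]] (det J = -30.7500).
Solving J·Δ = −F gives Δ = (2.6220, -1.1870).
Then the next iterate is (x₁, x₂)₁ = (1.1220, -3.1870).

(1.1220, -3.1870)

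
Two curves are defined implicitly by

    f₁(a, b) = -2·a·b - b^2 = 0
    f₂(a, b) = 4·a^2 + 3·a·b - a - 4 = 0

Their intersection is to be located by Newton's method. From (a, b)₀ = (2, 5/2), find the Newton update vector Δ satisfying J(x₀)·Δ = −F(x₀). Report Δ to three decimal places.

At (2, 5/2): F = (-16.250, 25.000).
Jacobian J = [[-2·b, -2·a - 2·b], [8·a + 3·b - 1, 3·a]].
At the point, J = [[-5.000, -9.000], [22.500, 6.000]] (det J = 172.500).
Solving J·Δ = −F gives Δ = (-0.739, -1.395).

(-0.739, -1.395)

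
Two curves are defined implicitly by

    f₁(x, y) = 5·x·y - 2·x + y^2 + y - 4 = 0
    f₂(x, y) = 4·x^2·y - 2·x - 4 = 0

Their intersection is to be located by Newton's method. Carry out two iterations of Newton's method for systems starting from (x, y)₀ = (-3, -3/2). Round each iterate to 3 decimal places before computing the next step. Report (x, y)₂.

(-2.072, 0.026)

At (-3, -3/2): F = (25.250, -52.000).
Jacobian J = [[5·y - 2, 5·x + 2·y + 1], [8·x·y - 2, 4·x^2]].
At the point, J = [[-9.500, -17.000], [34.000, 36.000]] (det J = 236.000).
Solving J·Δ = −F gives Δ = (-0.106, 1.544).
Then the next iterate is (x, y)₁ = (-3.106, 0.044).
Round to (-3.106, 0.044) and repeat: F = (1.57462, 3.90991), J = [[-1.780, -14.442], [-3.09331, 38.58894]].
Δ = (1.034, -0.018), so (x, y)₂ = (-2.072, 0.026).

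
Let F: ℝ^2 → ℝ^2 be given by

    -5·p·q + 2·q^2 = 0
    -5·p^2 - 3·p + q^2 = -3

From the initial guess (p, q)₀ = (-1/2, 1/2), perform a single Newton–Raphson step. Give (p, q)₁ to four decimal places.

(-1.7174, -0.5652)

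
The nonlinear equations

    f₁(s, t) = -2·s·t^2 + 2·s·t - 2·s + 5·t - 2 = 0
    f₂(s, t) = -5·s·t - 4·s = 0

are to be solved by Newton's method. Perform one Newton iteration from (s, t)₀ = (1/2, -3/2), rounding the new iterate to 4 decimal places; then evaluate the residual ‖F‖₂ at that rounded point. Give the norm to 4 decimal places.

At (1/2, -3/2): F = (-14.2500, 1.7500).
Jacobian J = [[-2·t^2 + 2·t - 2, -4·s·t + 2·s + 5], [-5·t - 4, -5·s]].
At the point, J = [[-9.5000, 9.0000], [3.5000, -2.5000]] (det J = -7.7500).
Solving J·Δ = −F gives Δ = (2.5645, 4.2903).
Then the next iterate is (s, t)₁ = (3.0645, 2.7903).
Re-evaluating at (3.0645, 2.7903): F = (-24.794761, -55.012372), so ‖F‖₂ = 60.3419.

60.3419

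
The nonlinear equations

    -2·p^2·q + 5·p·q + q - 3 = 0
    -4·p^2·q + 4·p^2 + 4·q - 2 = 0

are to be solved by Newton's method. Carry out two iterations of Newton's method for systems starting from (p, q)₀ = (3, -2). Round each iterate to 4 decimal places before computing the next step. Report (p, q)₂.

(2.9321, 1.5194)

At (3, -2): F = (1.0000, 98.0000).
Jacobian J = [[-4·p·q + 5·q, -2·p^2 + 5·p + 1], [-8·p·q + 8·p, -4·p^2 + 4]].
At the point, J = [[14.0000, -2.0000], [72.0000, -32.0000]] (det J = -304.0000).
Solving J·Δ = −F gives Δ = (0.5395, 4.2763).
Then the next iterate is (p, q)₁ = (3.5395, 2.2763).
Round to (3.5395, 2.2763) and repeat: F = (-17.474128, -56.853053), J = [[-20.846355, -6.358621], [-36.139711, -46.112241]].
Δ = (-0.6074, -0.7569), so (p, q)₂ = (2.9321, 1.5194).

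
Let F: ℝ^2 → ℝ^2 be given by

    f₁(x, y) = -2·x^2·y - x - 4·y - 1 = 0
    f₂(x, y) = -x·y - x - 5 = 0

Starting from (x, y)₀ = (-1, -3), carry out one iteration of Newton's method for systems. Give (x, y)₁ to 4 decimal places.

At (-1, -3): F = (18.0000, -7.0000).
Jacobian J = [[-4·x·y - 1, -2·x^2 - 4], [-y - 1, -x]].
At the point, J = [[-13.0000, -6.0000], [2.0000, 1.0000]] (det J = -1.0000).
Solving J·Δ = −F gives Δ = (-24.0000, 55.0000).
Then the next iterate is (x, y)₁ = (-25.0000, 52.0000).

(-25.0000, 52.0000)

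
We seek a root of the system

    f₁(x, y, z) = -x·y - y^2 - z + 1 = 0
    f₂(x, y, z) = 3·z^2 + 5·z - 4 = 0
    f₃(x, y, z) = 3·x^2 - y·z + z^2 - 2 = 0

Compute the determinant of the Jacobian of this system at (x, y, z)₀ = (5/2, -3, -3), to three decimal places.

J = [[-y, -x - 2·y, -1], [0, 0, 6·z + 5], [6·x, -z, -y + 2·z]].
At the point, J = [[3.000, 3.500, -1.000], [0.000, 0.000, -13.000], [15.000, 3.000, -3.000]].
det J = -565.500.

-565.500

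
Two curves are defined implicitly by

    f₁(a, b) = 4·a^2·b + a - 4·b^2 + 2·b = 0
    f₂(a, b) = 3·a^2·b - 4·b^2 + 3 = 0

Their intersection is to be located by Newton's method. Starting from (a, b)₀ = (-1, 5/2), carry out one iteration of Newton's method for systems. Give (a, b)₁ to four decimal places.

(-0.8584, 1.5221)

At (-1, 5/2): F = (-11.0000, -14.5000).
Jacobian J = [[8·a·b + 1, 4·a^2 - 8·b + 2], [6·a·b, 3·a^2 - 8·b]].
At the point, J = [[-19.0000, -14.0000], [-15.0000, -17.0000]] (det J = 113.0000).
Solving J·Δ = −F gives Δ = (0.1416, -0.9779).
Then the next iterate is (a, b)₁ = (-0.8584, 1.5221).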